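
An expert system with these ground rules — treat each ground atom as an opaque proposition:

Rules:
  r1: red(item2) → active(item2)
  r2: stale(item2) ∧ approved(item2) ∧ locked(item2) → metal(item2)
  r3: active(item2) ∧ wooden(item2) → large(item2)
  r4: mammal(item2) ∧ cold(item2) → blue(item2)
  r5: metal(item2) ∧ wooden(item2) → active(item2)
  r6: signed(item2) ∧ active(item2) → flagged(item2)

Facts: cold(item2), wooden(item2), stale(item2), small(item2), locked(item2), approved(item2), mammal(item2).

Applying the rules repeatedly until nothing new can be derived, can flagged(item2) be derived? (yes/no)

Round 1 — r2, r4, derive metal(item2), blue(item2).
Round 2 — r5, derive active(item2).
Round 3 — r3, derive large(item2).
Fixed point reached. flagged(item2) is concluded only by r6; r6 needs signed(item2) (never derived).

no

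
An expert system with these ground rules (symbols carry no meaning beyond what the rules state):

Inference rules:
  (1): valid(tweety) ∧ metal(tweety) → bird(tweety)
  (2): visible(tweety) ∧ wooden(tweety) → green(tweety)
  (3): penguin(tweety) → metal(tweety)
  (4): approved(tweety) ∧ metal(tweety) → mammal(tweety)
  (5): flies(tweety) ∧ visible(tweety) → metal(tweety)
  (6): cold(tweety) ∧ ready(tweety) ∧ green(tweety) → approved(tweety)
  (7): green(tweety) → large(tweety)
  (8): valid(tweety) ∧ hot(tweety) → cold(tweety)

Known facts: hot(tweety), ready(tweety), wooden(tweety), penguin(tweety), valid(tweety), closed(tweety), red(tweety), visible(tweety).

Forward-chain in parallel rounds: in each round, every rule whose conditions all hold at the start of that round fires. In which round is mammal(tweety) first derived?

Round 1: (2) [visible(tweety) ∧ wooden(tweety) → green(tweety)]; (3) [penguin(tweety) → metal(tweety)]; (8) [valid(tweety) ∧ hot(tweety) → cold(tweety)]. New: green(tweety), metal(tweety), cold(tweety).
Round 2: (1) [valid(tweety) ∧ metal(tweety) → bird(tweety)]; (6) [cold(tweety) ∧ ready(tweety) ∧ green(tweety) → approved(tweety)]; (7) [green(tweety) → large(tweety)]. New: bird(tweety), approved(tweety), large(tweety).
Round 3: (4) [approved(tweety) ∧ metal(tweety) → mammal(tweety)]. New: mammal(tweety).
mammal(tweety) first appears in round 3.

3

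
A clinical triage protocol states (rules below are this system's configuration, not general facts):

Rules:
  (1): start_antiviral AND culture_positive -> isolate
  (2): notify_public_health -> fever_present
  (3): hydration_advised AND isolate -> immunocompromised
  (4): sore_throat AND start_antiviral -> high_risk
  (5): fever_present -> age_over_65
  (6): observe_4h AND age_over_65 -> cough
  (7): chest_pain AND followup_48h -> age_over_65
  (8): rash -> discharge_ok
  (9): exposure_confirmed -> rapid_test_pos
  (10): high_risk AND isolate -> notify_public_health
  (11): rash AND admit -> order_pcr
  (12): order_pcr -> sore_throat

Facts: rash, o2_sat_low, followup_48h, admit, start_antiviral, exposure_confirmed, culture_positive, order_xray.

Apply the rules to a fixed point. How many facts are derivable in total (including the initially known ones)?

Round 1 — (1), (8), (9), (11), derive isolate, discharge_ok, rapid_test_pos, order_pcr.
Round 2 — (12), derive sore_throat.
Round 3 — (4), derive high_risk.
Round 4 — (10), derive notify_public_health.
Round 5 — (2), derive fever_present.
Round 6 — (5), derive age_over_65.
Closure: {admit, age_over_65, culture_positive, discharge_ok, exposure_confirmed, fever_present, followup_48h, high_risk, isolate, notify_public_health, o2_sat_low, order_pcr, order_xray, rapid_test_pos, rash, sore_throat, start_antiviral} — 17 facts.

17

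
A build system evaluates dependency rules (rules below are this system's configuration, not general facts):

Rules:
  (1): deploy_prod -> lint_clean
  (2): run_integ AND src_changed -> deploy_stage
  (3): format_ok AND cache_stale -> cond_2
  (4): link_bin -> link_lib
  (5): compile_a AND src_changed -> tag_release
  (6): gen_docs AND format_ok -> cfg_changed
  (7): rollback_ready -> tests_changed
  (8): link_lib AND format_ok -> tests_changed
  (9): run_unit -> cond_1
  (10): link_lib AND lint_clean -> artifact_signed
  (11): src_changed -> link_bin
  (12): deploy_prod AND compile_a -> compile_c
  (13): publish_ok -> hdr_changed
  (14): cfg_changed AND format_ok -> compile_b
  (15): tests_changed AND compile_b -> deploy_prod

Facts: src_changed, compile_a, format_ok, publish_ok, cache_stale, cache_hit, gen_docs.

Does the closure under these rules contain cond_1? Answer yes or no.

no

Round 1: (3) [format_ok AND cache_stale -> cond_2]; (5) [compile_a AND src_changed -> tag_release]; (6) [gen_docs AND format_ok -> cfg_changed]; (11) [src_changed -> link_bin]; (13) [publish_ok -> hdr_changed]. Adds cond_2, tag_release, cfg_changed, link_bin, hdr_changed.
Round 2: (4) [link_bin -> link_lib]; (14) [cfg_changed AND format_ok -> compile_b]. Adds link_lib, compile_b.
Round 3: (8) [link_lib AND format_ok -> tests_changed]. Adds tests_changed.
Round 4: (15) [tests_changed AND compile_b -> deploy_prod]. Adds deploy_prod.
Round 5: (1) [deploy_prod -> lint_clean]; (12) [deploy_prod AND compile_a -> compile_c]. Adds lint_clean, compile_c.
Round 6: (10) [link_lib AND lint_clean -> artifact_signed]. Adds artifact_signed.
Fixed point reached. cond_1 is concluded only by (9); (9) needs run_unit (never derived).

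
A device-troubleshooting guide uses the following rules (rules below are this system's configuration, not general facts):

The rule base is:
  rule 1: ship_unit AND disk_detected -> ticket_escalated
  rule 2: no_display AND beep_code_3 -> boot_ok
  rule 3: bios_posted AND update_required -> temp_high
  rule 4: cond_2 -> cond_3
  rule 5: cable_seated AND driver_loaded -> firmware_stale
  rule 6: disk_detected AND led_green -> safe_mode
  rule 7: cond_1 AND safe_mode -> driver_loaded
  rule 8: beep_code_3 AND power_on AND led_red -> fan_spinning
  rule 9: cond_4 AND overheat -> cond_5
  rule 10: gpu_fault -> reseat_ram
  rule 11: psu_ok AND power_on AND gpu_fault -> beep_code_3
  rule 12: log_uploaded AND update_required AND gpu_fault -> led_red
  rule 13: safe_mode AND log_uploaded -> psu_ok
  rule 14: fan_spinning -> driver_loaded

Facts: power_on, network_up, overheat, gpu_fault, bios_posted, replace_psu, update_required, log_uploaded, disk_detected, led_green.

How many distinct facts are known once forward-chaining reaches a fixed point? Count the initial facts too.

18

[1] rule 3 [bios_posted AND update_required -> temp_high]; rule 6 [disk_detected AND led_green -> safe_mode]; rule 10 [gpu_fault -> reseat_ram]; rule 12 [log_uploaded AND update_required AND gpu_fault -> led_red]. ⇒ new: temp_high, safe_mode, reseat_ram, led_red.
[2] rule 13 [safe_mode AND log_uploaded -> psu_ok]. ⇒ new: psu_ok.
[3] rule 11 [psu_ok AND power_on AND gpu_fault -> beep_code_3]. ⇒ new: beep_code_3.
[4] rule 8 [beep_code_3 AND power_on AND led_red -> fan_spinning]. ⇒ new: fan_spinning.
[5] rule 14 [fan_spinning -> driver_loaded]. ⇒ new: driver_loaded.
Closure: {beep_code_3, bios_posted, disk_detected, driver_loaded, fan_spinning, gpu_fault, led_green, led_red, log_uploaded, network_up, overheat, power_on, psu_ok, replace_psu, reseat_ram, safe_mode, temp_high, update_required} — 18 facts.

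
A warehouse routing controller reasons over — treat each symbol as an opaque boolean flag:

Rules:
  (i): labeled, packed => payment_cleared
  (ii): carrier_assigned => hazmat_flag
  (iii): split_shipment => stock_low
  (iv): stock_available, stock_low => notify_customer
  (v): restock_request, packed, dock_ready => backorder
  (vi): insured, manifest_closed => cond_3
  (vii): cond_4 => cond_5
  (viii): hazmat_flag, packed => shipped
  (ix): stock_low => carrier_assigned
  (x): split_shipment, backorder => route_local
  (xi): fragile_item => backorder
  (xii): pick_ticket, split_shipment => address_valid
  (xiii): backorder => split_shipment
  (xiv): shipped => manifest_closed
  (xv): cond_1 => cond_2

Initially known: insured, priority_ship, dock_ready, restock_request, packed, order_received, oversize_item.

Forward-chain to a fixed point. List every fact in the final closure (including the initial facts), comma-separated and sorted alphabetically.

backorder, carrier_assigned, cond_3, dock_ready, hazmat_flag, insured, manifest_closed, order_received, oversize_item, packed, priority_ship, restock_request, route_local, shipped, split_shipment, stock_low

Round 1: (v) [restock_request, packed, dock_ready => backorder]. New: backorder.
Round 2: (xiii) [backorder => split_shipment]. New: split_shipment.
Round 3: (iii) [split_shipment => stock_low]; (x) [split_shipment, backorder => route_local]. New: stock_low, route_local.
Round 4: (ix) [stock_low => carrier_assigned]. New: carrier_assigned.
Round 5: (ii) [carrier_assigned => hazmat_flag]. New: hazmat_flag.
Round 6: (viii) [hazmat_flag, packed => shipped]. New: shipped.
Round 7: (xiv) [shipped => manifest_closed]. New: manifest_closed.
Round 8: (vi) [insured, manifest_closed => cond_3]. New: cond_3.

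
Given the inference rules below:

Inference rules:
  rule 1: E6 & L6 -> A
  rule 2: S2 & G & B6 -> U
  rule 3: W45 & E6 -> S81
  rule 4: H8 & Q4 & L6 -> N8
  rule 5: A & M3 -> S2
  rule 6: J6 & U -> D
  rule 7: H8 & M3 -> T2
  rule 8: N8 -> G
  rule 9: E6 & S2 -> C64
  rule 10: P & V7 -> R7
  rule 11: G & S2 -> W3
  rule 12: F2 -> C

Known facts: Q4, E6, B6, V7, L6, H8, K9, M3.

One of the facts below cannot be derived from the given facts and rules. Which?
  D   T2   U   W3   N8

D

Round 1 fires rule 1, rule 4, rule 7, giving A, N8, T2.
Round 2 fires rule 5, rule 8, giving S2, G.
Round 3 fires rule 2, rule 9, rule 11, giving U, C64, W3.
Derived: U (round 3), W3 (round 3), N8 (round 1), T2 (round 1). D never appears in any round.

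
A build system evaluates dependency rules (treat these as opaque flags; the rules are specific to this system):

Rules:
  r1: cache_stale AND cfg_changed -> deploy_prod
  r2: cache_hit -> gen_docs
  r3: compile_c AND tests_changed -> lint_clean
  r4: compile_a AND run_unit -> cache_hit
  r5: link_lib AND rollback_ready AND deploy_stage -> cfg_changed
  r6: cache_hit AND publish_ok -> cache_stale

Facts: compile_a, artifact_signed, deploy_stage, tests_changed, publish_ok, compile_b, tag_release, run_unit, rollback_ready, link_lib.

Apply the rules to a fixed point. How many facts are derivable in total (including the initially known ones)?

15

Round 1: r4 [compile_a AND run_unit -> cache_hit]; r5 [link_lib AND rollback_ready AND deploy_stage -> cfg_changed]. New: cache_hit, cfg_changed.
Round 2: r2 [cache_hit -> gen_docs]; r6 [cache_hit AND publish_ok -> cache_stale]. New: gen_docs, cache_stale.
Round 3: r1 [cache_stale AND cfg_changed -> deploy_prod]. New: deploy_prod.
Closure: {artifact_signed, cache_hit, cache_stale, cfg_changed, compile_a, compile_b, deploy_prod, deploy_stage, gen_docs, link_lib, publish_ok, rollback_ready, run_unit, tag_release, tests_changed} — 15 facts.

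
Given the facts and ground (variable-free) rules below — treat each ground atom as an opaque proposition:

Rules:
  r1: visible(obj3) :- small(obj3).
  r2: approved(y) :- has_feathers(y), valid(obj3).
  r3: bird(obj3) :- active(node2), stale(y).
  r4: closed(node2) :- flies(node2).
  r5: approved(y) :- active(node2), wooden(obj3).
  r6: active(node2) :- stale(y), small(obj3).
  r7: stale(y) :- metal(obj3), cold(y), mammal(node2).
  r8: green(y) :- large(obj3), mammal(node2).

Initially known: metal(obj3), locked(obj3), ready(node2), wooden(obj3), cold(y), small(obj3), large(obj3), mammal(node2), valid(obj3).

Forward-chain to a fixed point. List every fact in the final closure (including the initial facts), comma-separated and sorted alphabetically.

active(node2), approved(y), bird(obj3), cold(y), green(y), large(obj3), locked(obj3), mammal(node2), metal(obj3), ready(node2), small(obj3), stale(y), valid(obj3), visible(obj3), wooden(obj3)

[1] r1 [visible(obj3) :- small(obj3).]; r7 [stale(y) :- metal(obj3), cold(y), mammal(node2).]; r8 [green(y) :- large(obj3), mammal(node2).]. ⇒ new: visible(obj3), stale(y), green(y).
[2] r6 [active(node2) :- stale(y), small(obj3).]. ⇒ new: active(node2).
[3] r3 [bird(obj3) :- active(node2), stale(y).]; r5 [approved(y) :- active(node2), wooden(obj3).]. ⇒ new: bird(obj3), approved(y).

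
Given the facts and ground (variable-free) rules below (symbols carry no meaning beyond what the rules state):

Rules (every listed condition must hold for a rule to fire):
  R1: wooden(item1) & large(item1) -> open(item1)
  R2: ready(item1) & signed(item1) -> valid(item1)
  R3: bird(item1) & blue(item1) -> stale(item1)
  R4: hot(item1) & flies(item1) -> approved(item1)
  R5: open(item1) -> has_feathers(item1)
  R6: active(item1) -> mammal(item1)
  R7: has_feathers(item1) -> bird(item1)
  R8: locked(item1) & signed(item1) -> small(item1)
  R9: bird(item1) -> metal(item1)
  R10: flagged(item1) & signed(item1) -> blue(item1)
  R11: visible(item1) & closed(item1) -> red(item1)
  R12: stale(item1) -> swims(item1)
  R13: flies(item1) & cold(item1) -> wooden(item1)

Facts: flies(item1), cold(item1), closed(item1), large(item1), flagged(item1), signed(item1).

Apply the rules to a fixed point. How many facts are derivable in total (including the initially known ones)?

[1] R10 [flagged(item1) & signed(item1) -> blue(item1)]; R13 [flies(item1) & cold(item1) -> wooden(item1)]. ⇒ new: blue(item1), wooden(item1).
[2] R1 [wooden(item1) & large(item1) -> open(item1)]. ⇒ new: open(item1).
[3] R5 [open(item1) -> has_feathers(item1)]. ⇒ new: has_feathers(item1).
[4] R7 [has_feathers(item1) -> bird(item1)]. ⇒ new: bird(item1).
[5] R3 [bird(item1) & blue(item1) -> stale(item1)]; R9 [bird(item1) -> metal(item1)]. ⇒ new: stale(item1), metal(item1).
[6] R12 [stale(item1) -> swims(item1)]. ⇒ new: swims(item1).
Closure: {bird(item1), blue(item1), closed(item1), cold(item1), flagged(item1), flies(item1), has_feathers(item1), large(item1), metal(item1), open(item1), signed(item1), stale(item1), swims(item1), wooden(item1)} — 14 facts.

14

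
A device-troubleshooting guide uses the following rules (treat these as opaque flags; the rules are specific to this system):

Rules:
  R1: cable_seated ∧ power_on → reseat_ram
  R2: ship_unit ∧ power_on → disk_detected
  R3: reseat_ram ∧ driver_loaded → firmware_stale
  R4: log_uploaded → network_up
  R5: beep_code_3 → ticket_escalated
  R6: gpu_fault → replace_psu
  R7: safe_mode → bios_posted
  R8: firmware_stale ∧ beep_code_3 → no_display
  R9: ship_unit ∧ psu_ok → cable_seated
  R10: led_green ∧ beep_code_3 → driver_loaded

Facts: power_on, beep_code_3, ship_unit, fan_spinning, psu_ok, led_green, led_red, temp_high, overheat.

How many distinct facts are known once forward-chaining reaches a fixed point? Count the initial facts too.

16

Round 1 — R2, R5, R9, R10, derive disk_detected, ticket_escalated, cable_seated, driver_loaded.
Round 2 — R1, derive reseat_ram.
Round 3 — R3, derive firmware_stale.
Round 4 — R8, derive no_display.
Closure: {beep_code_3, cable_seated, disk_detected, driver_loaded, fan_spinning, firmware_stale, led_green, led_red, no_display, overheat, power_on, psu_ok, reseat_ram, ship_unit, temp_high, ticket_escalated} — 16 facts.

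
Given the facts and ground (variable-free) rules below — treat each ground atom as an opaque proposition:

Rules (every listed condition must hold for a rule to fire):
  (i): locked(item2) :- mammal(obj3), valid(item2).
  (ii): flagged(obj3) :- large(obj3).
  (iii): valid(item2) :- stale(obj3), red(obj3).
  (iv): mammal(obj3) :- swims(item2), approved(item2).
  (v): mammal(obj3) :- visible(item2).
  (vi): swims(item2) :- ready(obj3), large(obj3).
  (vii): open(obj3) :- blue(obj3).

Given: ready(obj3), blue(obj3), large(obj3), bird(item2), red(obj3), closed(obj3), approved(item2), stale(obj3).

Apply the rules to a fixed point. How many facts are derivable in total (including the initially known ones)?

Round 1: (ii) [flagged(obj3) :- large(obj3).]; (iii) [valid(item2) :- stale(obj3), red(obj3).]; (vi) [swims(item2) :- ready(obj3), large(obj3).]; (vii) [open(obj3) :- blue(obj3).]. New: flagged(obj3), valid(item2), swims(item2), open(obj3).
Round 2: (iv) [mammal(obj3) :- swims(item2), approved(item2).]. New: mammal(obj3).
Round 3: (i) [locked(item2) :- mammal(obj3), valid(item2).]. New: locked(item2).
Closure: {approved(item2), bird(item2), blue(obj3), closed(obj3), flagged(obj3), large(obj3), locked(item2), mammal(obj3), open(obj3), ready(obj3), red(obj3), stale(obj3), swims(item2), valid(item2)} — 14 facts.

14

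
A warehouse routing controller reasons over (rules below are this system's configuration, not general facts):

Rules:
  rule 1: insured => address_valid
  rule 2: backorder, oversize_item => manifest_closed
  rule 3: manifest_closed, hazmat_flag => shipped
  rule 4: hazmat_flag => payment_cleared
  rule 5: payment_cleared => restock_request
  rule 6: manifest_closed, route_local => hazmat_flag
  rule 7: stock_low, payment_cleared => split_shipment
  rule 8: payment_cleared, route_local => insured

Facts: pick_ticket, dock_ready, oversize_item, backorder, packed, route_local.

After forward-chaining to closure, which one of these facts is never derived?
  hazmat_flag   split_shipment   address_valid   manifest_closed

Round 1 fires rule 2, giving manifest_closed.
Round 2 fires rule 6, giving hazmat_flag.
Round 3 fires rule 3, rule 4, giving shipped, payment_cleared.
Round 4 fires rule 5, rule 8, giving restock_request, insured.
Round 5 fires rule 1, giving address_valid.
Derived: manifest_closed (round 1), hazmat_flag (round 2), address_valid (round 5). split_shipment never appears in any round.

split_shipment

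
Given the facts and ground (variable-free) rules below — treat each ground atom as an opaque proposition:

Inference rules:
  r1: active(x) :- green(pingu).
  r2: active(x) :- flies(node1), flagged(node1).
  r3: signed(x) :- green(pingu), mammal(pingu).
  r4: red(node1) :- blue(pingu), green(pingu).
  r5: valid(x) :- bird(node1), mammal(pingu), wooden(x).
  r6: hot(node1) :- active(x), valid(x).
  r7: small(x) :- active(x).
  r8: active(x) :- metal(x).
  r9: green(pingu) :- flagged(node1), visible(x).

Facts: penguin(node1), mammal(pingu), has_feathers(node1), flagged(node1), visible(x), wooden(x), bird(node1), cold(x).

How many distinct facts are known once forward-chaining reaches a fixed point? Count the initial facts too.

[1] r5 [valid(x) :- bird(node1), mammal(pingu), wooden(x).]; r9 [green(pingu) :- flagged(node1), visible(x).]. ⇒ new: valid(x), green(pingu).
[2] r1 [active(x) :- green(pingu).]; r3 [signed(x) :- green(pingu), mammal(pingu).]. ⇒ new: active(x), signed(x).
[3] r6 [hot(node1) :- active(x), valid(x).]; r7 [small(x) :- active(x).]. ⇒ new: hot(node1), small(x).
Closure: {active(x), bird(node1), cold(x), flagged(node1), green(pingu), has_feathers(node1), hot(node1), mammal(pingu), penguin(node1), signed(x), small(x), valid(x), visible(x), wooden(x)} — 14 facts.

14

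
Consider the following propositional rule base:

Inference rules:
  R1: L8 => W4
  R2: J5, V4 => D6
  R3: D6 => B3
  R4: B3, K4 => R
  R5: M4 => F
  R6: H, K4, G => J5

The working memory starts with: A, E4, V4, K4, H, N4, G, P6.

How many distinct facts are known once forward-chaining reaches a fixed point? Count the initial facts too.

12

Round 1 fires R6, giving J5.
Round 2 fires R2, giving D6.
Round 3 fires R3, giving B3.
Round 4 fires R4, giving R.
Closure: {A, B3, D6, E4, G, H, J5, K4, N4, P6, R, V4} — 12 facts.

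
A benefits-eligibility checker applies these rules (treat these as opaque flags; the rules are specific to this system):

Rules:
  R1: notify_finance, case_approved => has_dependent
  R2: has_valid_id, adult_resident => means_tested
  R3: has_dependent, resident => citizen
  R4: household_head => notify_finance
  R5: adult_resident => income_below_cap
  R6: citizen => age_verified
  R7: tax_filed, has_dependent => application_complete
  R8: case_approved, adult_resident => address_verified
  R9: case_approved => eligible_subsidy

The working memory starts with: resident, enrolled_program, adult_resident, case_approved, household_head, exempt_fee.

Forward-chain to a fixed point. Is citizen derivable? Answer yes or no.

[1] R4 [household_head => notify_finance]; R5 [adult_resident => income_below_cap]; R8 [case_approved, adult_resident => address_verified]; R9 [case_approved => eligible_subsidy]. ⇒ new: notify_finance, income_below_cap, address_verified, eligible_subsidy.
[2] R1 [notify_finance, case_approved => has_dependent]. ⇒ new: has_dependent.
[3] R3 [has_dependent, resident => citizen]. ⇒ new: citizen.
[4] R6 [citizen => age_verified]. ⇒ new: age_verified.
citizen appears in round 3, so it is derivable.

yes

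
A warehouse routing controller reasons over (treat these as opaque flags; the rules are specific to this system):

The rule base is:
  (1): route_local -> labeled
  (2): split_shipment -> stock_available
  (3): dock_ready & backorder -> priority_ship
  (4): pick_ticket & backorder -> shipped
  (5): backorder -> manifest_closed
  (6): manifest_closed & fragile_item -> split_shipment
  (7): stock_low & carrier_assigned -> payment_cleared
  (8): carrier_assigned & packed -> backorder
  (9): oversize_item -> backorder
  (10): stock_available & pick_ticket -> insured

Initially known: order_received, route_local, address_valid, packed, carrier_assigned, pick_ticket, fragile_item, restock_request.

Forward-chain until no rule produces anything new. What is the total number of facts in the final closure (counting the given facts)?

15

Round 1: (1) [route_local -> labeled]; (8) [carrier_assigned & packed -> backorder]. Adds labeled, backorder.
Round 2: (4) [pick_ticket & backorder -> shipped]; (5) [backorder -> manifest_closed]. Adds shipped, manifest_closed.
Round 3: (6) [manifest_closed & fragile_item -> split_shipment]. Adds split_shipment.
Round 4: (2) [split_shipment -> stock_available]. Adds stock_available.
Round 5: (10) [stock_available & pick_ticket -> insured]. Adds insured.
Closure: {address_valid, backorder, carrier_assigned, fragile_item, insured, labeled, manifest_closed, order_received, packed, pick_ticket, restock_request, route_local, shipped, split_shipment, stock_available} — 15 facts.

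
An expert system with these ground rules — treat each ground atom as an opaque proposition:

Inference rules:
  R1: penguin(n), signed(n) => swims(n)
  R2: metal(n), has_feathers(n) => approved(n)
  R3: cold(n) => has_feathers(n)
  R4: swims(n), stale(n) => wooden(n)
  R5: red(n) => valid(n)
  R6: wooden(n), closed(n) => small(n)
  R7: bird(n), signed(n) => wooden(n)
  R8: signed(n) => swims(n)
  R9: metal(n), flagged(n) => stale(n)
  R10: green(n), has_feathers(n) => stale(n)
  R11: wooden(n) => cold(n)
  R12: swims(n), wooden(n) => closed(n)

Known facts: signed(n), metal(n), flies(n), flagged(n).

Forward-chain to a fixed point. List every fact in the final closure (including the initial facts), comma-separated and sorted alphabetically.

approved(n), closed(n), cold(n), flagged(n), flies(n), has_feathers(n), metal(n), signed(n), small(n), stale(n), swims(n), wooden(n)

Round 1 — R8, R9, derive swims(n), stale(n).
Round 2 — R4, derive wooden(n).
Round 3 — R11, R12, derive cold(n), closed(n).
Round 4 — R3, R6, derive has_feathers(n), small(n).
Round 5 — R2, derive approved(n).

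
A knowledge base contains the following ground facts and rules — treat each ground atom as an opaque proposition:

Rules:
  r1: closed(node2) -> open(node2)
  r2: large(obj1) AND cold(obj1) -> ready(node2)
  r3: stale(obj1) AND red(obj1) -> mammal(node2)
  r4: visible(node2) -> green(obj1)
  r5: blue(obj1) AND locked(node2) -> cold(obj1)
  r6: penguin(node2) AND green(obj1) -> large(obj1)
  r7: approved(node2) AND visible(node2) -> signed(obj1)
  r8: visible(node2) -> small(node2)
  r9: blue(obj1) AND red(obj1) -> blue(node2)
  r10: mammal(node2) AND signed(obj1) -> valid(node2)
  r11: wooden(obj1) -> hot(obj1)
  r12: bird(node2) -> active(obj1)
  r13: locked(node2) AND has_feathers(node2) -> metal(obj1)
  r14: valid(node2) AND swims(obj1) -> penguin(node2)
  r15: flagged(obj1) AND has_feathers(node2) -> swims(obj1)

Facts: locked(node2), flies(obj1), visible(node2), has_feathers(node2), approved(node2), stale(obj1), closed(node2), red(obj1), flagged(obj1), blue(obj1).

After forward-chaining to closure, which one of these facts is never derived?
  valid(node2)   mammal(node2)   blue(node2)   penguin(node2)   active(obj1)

Round 1: r1 [closed(node2) -> open(node2)]; r3 [stale(obj1) AND red(obj1) -> mammal(node2)]; r4 [visible(node2) -> green(obj1)]; r5 [blue(obj1) AND locked(node2) -> cold(obj1)]; r7 [approved(node2) AND visible(node2) -> signed(obj1)]; r8 [visible(node2) -> small(node2)]; r9 [blue(obj1) AND red(obj1) -> blue(node2)]; r13 [locked(node2) AND has_feathers(node2) -> metal(obj1)]; r15 [flagged(obj1) AND has_feathers(node2) -> swims(obj1)]. New: open(node2), mammal(node2), green(obj1), cold(obj1), signed(obj1), small(node2), blue(node2), metal(obj1), swims(obj1).
Round 2: r10 [mammal(node2) AND signed(obj1) -> valid(node2)]. New: valid(node2).
Round 3: r14 [valid(node2) AND swims(obj1) -> penguin(node2)]. New: penguin(node2).
Round 4: r6 [penguin(node2) AND green(obj1) -> large(obj1)]. New: large(obj1).
Round 5: r2 [large(obj1) AND cold(obj1) -> ready(node2)]. New: ready(node2).
Derived: penguin(node2) (round 3), mammal(node2) (round 1), valid(node2) (round 2), blue(node2) (round 1). active(obj1) never appears in any round.

active(obj1)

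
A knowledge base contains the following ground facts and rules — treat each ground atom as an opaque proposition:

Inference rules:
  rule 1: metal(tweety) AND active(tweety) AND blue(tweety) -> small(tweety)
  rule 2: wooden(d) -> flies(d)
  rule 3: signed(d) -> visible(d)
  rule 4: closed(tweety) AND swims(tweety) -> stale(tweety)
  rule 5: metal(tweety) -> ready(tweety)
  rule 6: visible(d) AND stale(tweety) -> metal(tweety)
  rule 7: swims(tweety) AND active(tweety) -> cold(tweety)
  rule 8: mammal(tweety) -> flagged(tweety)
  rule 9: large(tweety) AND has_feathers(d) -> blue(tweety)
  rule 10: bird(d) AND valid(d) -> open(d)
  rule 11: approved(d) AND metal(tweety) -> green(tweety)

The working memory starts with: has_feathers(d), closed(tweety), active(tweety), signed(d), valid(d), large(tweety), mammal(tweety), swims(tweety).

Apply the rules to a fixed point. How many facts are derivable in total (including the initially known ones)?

16

Round 1 — rule 3, rule 4, rule 7, rule 8, rule 9, derive visible(d), stale(tweety), cold(tweety), flagged(tweety), blue(tweety).
Round 2 — rule 6, derive metal(tweety).
Round 3 — rule 1, rule 5, derive small(tweety), ready(tweety).
Closure: {active(tweety), blue(tweety), closed(tweety), cold(tweety), flagged(tweety), has_feathers(d), large(tweety), mammal(tweety), metal(tweety), ready(tweety), signed(d), small(tweety), stale(tweety), swims(tweety), valid(d), visible(d)} — 16 facts.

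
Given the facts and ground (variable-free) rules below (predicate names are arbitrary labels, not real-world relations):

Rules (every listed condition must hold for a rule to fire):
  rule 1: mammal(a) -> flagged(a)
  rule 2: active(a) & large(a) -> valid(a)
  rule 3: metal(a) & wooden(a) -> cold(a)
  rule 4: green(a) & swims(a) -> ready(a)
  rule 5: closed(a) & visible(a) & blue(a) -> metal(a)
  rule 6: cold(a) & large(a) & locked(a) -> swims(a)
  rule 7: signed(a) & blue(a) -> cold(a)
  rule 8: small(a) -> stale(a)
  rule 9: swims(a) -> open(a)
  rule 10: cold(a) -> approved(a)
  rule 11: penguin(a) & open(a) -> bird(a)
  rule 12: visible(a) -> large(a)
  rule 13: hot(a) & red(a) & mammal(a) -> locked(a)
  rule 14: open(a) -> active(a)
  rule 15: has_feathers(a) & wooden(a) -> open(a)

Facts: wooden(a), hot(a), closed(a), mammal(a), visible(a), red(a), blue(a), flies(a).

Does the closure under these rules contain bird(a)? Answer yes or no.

no

Round 1: rule 1 [mammal(a) -> flagged(a)]; rule 5 [closed(a) & visible(a) & blue(a) -> metal(a)]; rule 12 [visible(a) -> large(a)]; rule 13 [hot(a) & red(a) & mammal(a) -> locked(a)]. New: flagged(a), metal(a), large(a), locked(a).
Round 2: rule 3 [metal(a) & wooden(a) -> cold(a)]. New: cold(a).
Round 3: rule 6 [cold(a) & large(a) & locked(a) -> swims(a)]; rule 10 [cold(a) -> approved(a)]. New: swims(a), approved(a).
Round 4: rule 9 [swims(a) -> open(a)]. New: open(a).
Round 5: rule 14 [open(a) -> active(a)]. New: active(a).
Round 6: rule 2 [active(a) & large(a) -> valid(a)]. New: valid(a).
Fixed point reached. bird(a) is concluded only by rule 11; rule 11 needs penguin(a) (never derived).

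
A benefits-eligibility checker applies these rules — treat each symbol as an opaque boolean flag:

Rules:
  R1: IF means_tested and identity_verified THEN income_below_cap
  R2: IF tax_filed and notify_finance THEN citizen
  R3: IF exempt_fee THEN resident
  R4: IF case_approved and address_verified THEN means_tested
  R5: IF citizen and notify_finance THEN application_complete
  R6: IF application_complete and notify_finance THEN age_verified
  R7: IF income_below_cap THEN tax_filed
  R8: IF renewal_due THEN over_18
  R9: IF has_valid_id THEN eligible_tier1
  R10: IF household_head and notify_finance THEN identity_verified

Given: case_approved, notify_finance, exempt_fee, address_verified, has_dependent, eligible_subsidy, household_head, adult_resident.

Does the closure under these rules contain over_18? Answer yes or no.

no

[1] R3 [IF exempt_fee THEN resident]; R4 [IF case_approved and address_verified THEN means_tested]; R10 [IF household_head and notify_finance THEN identity_verified]. ⇒ new: resident, means_tested, identity_verified.
[2] R1 [IF means_tested and identity_verified THEN income_below_cap]. ⇒ new: income_below_cap.
[3] R7 [IF income_below_cap THEN tax_filed]. ⇒ new: tax_filed.
[4] R2 [IF tax_filed and notify_finance THEN citizen]. ⇒ new: citizen.
[5] R5 [IF citizen and notify_finance THEN application_complete]. ⇒ new: application_complete.
[6] R6 [IF application_complete and notify_finance THEN age_verified]. ⇒ new: age_verified.
Fixed point reached. over_18 is concluded only by R8; R8 needs renewal_due (never derived).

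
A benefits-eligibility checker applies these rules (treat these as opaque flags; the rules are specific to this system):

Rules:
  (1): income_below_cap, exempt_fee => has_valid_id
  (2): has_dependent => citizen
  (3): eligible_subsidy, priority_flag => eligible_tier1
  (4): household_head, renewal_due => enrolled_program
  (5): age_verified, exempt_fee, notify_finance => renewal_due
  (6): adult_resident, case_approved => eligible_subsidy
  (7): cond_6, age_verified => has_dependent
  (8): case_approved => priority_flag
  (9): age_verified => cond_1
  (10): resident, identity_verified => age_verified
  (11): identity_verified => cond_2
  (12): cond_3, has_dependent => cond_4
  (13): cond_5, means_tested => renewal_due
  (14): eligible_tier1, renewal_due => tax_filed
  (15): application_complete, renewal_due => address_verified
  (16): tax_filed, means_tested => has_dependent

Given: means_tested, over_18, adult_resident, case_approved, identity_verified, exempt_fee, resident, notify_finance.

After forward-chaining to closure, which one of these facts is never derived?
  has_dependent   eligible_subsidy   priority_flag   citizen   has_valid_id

Round 1 — (6), (8), (10), (11), derive eligible_subsidy, priority_flag, age_verified, cond_2.
Round 2 — (3), (5), (9), derive eligible_tier1, renewal_due, cond_1.
Round 3 — (14), derive tax_filed.
Round 4 — (16), derive has_dependent.
Round 5 — (2), derive citizen.
Derived: has_dependent (round 4), eligible_subsidy (round 1), citizen (round 5), priority_flag (round 1). has_valid_id never appears in any round.

has_valid_id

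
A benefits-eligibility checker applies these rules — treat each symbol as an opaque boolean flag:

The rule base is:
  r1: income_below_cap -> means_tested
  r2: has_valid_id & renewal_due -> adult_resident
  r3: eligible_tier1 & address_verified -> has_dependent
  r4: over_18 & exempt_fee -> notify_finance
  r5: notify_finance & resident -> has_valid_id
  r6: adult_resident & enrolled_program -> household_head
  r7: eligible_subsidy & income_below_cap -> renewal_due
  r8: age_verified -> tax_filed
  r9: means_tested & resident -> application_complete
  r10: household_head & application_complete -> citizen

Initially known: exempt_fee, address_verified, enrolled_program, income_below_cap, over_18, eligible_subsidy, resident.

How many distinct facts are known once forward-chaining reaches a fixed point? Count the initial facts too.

15

Round 1: r1 [income_below_cap -> means_tested]; r4 [over_18 & exempt_fee -> notify_finance]; r7 [eligible_subsidy & income_below_cap -> renewal_due]. Adds means_tested, notify_finance, renewal_due.
Round 2: r5 [notify_finance & resident -> has_valid_id]; r9 [means_tested & resident -> application_complete]. Adds has_valid_id, application_complete.
Round 3: r2 [has_valid_id & renewal_due -> adult_resident]. Adds adult_resident.
Round 4: r6 [adult_resident & enrolled_program -> household_head]. Adds household_head.
Round 5: r10 [household_head & application_complete -> citizen]. Adds citizen.
Closure: {address_verified, adult_resident, application_complete, citizen, eligible_subsidy, enrolled_program, exempt_fee, has_valid_id, household_head, income_below_cap, means_tested, notify_finance, over_18, renewal_due, resident} — 15 facts.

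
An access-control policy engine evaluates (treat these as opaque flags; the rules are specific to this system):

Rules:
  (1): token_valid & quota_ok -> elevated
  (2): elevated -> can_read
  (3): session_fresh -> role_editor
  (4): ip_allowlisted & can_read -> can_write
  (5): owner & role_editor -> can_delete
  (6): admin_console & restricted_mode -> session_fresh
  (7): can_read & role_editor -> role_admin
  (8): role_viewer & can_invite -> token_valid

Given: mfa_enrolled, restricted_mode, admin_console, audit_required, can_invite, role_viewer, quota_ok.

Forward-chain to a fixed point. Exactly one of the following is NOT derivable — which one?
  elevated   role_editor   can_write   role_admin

Round 1 fires (6), (8), giving session_fresh, token_valid.
Round 2 fires (1), (3), giving elevated, role_editor.
Round 3 fires (2), giving can_read.
Round 4 fires (7), giving role_admin.
Derived: elevated (round 2), role_editor (round 2), role_admin (round 4). can_write never appears in any round.

can_write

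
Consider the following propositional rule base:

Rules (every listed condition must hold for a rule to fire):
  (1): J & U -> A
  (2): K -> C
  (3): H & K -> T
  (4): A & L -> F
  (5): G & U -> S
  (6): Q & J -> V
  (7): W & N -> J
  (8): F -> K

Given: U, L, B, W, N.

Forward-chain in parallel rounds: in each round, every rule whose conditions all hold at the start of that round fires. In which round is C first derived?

Round 1 fires (7), giving J.
Round 2 fires (1), giving A.
Round 3 fires (4), giving F.
Round 4 fires (8), giving K.
Round 5 fires (2), giving C.
C first appears in round 5.

5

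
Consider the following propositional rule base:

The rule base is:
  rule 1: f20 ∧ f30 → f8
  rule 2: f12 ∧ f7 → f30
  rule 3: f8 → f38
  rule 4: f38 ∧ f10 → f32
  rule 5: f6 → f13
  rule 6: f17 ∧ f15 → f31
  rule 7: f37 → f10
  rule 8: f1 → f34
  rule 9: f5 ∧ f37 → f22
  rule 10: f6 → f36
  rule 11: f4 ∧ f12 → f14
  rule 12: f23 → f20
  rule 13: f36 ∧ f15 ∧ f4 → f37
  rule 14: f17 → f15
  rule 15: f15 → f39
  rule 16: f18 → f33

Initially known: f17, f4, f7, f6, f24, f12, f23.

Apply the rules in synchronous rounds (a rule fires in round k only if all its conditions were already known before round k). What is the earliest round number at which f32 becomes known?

Round 1: rule 2 [f12 ∧ f7 → f30]; rule 5 [f6 → f13]; rule 10 [f6 → f36]; rule 11 [f4 ∧ f12 → f14]; rule 12 [f23 → f20]; rule 14 [f17 → f15]. Adds f30, f13, f36, f14, f20, f15.
Round 2: rule 1 [f20 ∧ f30 → f8]; rule 6 [f17 ∧ f15 → f31]; rule 13 [f36 ∧ f15 ∧ f4 → f37]; rule 15 [f15 → f39]. Adds f8, f31, f37, f39.
Round 3: rule 3 [f8 → f38]; rule 7 [f37 → f10]. Adds f38, f10.
Round 4: rule 4 [f38 ∧ f10 → f32]. Adds f32.
f32 first appears in round 4.

4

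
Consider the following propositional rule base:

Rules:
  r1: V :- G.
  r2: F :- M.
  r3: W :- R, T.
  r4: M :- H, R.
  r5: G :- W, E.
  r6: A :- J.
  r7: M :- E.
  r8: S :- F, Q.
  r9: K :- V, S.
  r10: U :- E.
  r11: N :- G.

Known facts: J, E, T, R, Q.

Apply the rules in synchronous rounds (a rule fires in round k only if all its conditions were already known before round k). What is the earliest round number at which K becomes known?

4

Round 1: r3 [W :- R, T.]; r6 [A :- J.]; r7 [M :- E.]; r10 [U :- E.]. New: W, A, M, U.
Round 2: r2 [F :- M.]; r5 [G :- W, E.]. New: F, G.
Round 3: r1 [V :- G.]; r8 [S :- F, Q.]; r11 [N :- G.]. New: V, S, N.
Round 4: r9 [K :- V, S.]. New: K.
K first appears in round 4.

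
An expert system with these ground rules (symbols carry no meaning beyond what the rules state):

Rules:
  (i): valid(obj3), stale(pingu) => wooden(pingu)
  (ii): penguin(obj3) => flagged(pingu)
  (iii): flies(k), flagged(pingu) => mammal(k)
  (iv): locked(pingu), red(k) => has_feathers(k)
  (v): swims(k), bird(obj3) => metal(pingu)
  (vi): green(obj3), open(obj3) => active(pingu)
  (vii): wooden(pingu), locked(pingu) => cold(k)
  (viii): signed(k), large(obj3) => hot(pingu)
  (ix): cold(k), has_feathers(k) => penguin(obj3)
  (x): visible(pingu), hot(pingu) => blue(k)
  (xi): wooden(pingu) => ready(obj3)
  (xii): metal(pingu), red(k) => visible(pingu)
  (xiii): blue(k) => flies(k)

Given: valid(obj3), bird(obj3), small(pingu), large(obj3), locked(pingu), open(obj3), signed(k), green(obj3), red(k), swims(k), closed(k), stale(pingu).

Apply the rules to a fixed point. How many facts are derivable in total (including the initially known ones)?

25

Round 1 — (i), (iv), (v), (vi), (viii), derive wooden(pingu), has_feathers(k), metal(pingu), active(pingu), hot(pingu).
Round 2 — (vii), (xi), (xii), derive cold(k), ready(obj3), visible(pingu).
Round 3 — (ix), (x), derive penguin(obj3), blue(k).
Round 4 — (ii), (xiii), derive flagged(pingu), flies(k).
Round 5 — (iii), derive mammal(k).
Closure: {active(pingu), bird(obj3), blue(k), closed(k), cold(k), flagged(pingu), flies(k), green(obj3), has_feathers(k), hot(pingu), large(obj3), locked(pingu), mammal(k), metal(pingu), open(obj3), penguin(obj3), ready(obj3), red(k), signed(k), small(pingu), stale(pingu), swims(k), valid(obj3), visible(pingu), wooden(pingu)} — 25 facts.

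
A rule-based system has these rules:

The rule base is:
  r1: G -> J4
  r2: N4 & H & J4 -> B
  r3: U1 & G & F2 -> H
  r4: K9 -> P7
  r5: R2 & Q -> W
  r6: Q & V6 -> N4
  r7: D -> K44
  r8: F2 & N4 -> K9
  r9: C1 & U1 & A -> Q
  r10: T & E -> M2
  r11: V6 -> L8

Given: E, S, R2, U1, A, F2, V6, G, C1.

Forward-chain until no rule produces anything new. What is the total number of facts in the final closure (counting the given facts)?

18

Round 1 fires r1, r3, r9, r11, giving J4, H, Q, L8.
Round 2 fires r5, r6, giving W, N4.
Round 3 fires r2, r8, giving B, K9.
Round 4 fires r4, giving P7.
Closure: {A, B, C1, E, F2, G, H, J4, K9, L8, N4, P7, Q, R2, S, U1, V6, W} — 18 facts.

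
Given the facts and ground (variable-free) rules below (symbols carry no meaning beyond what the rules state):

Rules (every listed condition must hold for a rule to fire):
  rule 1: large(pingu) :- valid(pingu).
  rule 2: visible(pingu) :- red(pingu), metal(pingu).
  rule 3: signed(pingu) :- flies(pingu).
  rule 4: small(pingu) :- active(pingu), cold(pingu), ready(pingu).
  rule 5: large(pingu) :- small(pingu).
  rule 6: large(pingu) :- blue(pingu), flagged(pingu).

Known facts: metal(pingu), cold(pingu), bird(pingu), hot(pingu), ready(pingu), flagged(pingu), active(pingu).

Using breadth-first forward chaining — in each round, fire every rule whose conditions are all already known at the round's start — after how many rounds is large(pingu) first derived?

[1] rule 4 [small(pingu) :- active(pingu), cold(pingu), ready(pingu).]. ⇒ new: small(pingu).
[2] rule 5 [large(pingu) :- small(pingu).]. ⇒ new: large(pingu).
large(pingu) first appears in round 2.

2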